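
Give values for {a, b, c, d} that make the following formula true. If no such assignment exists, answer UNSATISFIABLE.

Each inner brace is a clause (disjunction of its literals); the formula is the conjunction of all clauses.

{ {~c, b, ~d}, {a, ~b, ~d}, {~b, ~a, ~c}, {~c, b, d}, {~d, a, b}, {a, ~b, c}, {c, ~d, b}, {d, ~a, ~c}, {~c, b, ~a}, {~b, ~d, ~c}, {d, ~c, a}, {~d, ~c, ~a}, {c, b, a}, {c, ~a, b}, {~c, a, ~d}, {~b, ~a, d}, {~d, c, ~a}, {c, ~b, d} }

UNSATISFIABLE

Suppose c = 0.
Suppose a = 1.
The clause (b) is unit, so b = 1.
The clause (d) is unit, so d = 1.
Now (~d) is unsatisfied and unit — conflict.
So a must be the other value — set a = 0.
The clause (~b) is unit, so b = 0.
Now (b) is unsatisfied and unit — conflict.
Neither a = 1 nor a = 0 works.
So c must be the other value — set c = 1.
Suppose b = 1.
The clause (~a) is unit, so a = 0.
The clause (~d) is unit, so d = 0.
Now (d) is unsatisfied and unit — conflict.
So b must be the other value — set b = 0.
The clause (~d) is unit, so d = 0.
Now (d) is unsatisfied and unit — conflict.
Neither b = 1 nor b = 0 works.
Neither c = 1 nor c = 0 works.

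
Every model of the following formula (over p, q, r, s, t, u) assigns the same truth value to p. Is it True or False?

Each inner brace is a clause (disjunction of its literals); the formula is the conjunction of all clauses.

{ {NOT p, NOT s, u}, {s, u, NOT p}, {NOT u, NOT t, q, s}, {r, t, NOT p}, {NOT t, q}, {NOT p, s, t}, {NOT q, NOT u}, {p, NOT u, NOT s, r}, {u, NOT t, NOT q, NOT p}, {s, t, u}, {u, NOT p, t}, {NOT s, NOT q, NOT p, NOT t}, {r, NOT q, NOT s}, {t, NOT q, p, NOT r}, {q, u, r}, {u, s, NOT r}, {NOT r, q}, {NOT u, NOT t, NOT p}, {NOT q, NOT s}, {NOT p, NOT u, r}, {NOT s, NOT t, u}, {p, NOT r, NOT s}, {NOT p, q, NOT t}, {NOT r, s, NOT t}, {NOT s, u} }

Suppose p = true.
Suppose s = false.
Unit clause (u) forces u = true.
Unit clause (t) forces t = true.
But (NOT t) is also a unit clause — contradiction.
So s must be the other value — set s = true.
Unit clause (u) forces u = true.
Unit clause (NOT q) forces q = false.
Unit clause (NOT t) forces t = false.
Unit clause (r) forces r = true.
But (NOT r) is also a unit clause — contradiction.
Both values of s lead to a conflict.
So every satisfying assignment has p = False.

False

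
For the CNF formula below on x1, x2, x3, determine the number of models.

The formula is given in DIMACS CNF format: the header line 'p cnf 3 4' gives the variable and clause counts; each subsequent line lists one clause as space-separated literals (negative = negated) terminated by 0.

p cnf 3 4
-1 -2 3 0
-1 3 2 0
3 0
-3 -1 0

2

There are 2^3 = 8 truth assignments over (x1, x2, x3).
Check each against the 4 clauses (columns in the order x1, x2, x3):
  F F F  ✗ fails (x3)
  F F T  ✓ satisfies all
  F T F  ✗ fails (x3)
  F T T  ✓ satisfies all
  T F F  ✗ fails (¬x1 ∨ x3 ∨ x2)
  T F T  ✗ fails (¬x3 ∨ ¬x1)
  T T F  ✗ fails (¬x1 ∨ ¬x2 ∨ x3)
  T T T  ✗ fails (¬x3 ∨ ¬x1)
2 of the 8 rows are models.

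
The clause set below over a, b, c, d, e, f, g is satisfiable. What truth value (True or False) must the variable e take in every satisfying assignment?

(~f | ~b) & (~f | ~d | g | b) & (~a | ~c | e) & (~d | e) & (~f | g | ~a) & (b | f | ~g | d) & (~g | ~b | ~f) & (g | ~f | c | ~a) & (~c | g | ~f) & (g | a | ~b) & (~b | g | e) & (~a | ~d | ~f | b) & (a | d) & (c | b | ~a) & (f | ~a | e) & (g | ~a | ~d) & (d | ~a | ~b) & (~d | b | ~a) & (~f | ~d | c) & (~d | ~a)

True

Suppose e = 0.
From the singleton clause (~d), d = 0.
From the singleton clause (a), a = 1.
From the singleton clause (~c), c = 0.
From the singleton clause (b), b = 1.
But (~b) is also a unit clause — contradiction.
So every satisfying assignment has e = True.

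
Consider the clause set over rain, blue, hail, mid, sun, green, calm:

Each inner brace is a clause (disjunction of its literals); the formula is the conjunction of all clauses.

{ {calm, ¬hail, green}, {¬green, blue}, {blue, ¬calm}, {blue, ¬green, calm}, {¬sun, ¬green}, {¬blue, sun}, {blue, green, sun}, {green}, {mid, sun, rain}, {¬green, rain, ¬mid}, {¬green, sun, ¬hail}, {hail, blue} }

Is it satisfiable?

Unsatisfiable

From the singleton clause (green), green = True.
From the singleton clause (blue), blue = True.
From the singleton clause (¬sun), sun = False.
That conflicts with the unit clause (sun).
No assignment satisfies every clause.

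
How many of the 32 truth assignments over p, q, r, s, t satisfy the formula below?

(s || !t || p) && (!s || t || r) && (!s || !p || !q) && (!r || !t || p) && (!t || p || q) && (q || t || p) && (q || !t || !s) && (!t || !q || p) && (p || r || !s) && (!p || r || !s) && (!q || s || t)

There are 2^5 = 32 truth assignments over (p, q, r, s, t).
Split on r. With r = true, the clauses containing r are satisfied and !r drops from the rest; 5 of the 2^4 = 16 assignments to the other variables satisfy what remains.
With r = false, by the same count on the reduced clause set, 3 assignments work.
Total: 5 + 3 = 8.

8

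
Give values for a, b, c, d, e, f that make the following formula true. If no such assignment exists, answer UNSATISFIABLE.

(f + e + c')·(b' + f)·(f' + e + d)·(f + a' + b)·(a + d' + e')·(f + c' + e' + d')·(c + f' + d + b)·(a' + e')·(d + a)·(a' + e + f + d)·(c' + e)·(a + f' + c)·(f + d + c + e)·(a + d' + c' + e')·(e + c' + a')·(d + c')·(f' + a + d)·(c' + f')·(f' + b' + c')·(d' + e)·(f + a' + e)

Case b = 0:
Case f = 1:
(c') alone gives c = 0.
(d) alone gives d = 1.
(a) alone gives a = 1.
(e') alone gives e = 0.
That conflicts with the unit clause (e).
So f must be the other value — set f = 0.
(a') alone gives a = 0.
(d) alone gives d = 1.
(e') alone gives e = 0.
That conflicts with the unit clause (e).
Both values of f lead to a conflict.
So b must be the other value — set b = 1.
(f) alone gives f = 1.
(c') alone gives c = 0.
(a) alone gives a = 1.
(e') alone gives e = 0.
(d) alone gives d = 1.
That conflicts with the unit clause (d').
Both values of b lead to a conflict.

UNSATISFIABLE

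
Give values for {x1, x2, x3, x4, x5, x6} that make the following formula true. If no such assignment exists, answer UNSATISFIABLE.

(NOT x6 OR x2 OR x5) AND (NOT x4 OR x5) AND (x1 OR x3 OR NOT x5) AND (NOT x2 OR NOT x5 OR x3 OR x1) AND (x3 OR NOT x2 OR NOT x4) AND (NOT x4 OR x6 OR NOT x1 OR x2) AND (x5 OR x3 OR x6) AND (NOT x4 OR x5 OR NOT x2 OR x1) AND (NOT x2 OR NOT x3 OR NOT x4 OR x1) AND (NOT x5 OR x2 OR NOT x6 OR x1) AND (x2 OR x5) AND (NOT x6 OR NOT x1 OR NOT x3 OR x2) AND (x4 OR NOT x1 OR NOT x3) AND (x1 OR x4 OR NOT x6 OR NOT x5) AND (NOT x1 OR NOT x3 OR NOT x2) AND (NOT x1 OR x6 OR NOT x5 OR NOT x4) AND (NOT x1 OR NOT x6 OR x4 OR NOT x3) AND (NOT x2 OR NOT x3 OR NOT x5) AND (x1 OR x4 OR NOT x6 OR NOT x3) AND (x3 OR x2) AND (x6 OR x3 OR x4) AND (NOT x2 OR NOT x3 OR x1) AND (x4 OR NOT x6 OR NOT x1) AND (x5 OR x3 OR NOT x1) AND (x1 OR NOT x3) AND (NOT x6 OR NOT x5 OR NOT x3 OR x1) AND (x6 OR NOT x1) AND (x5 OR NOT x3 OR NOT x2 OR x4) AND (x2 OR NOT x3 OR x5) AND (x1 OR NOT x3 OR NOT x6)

Suppose x4 = false.
Suppose x2 = true.
Suppose x1 = false.
(NOT x3) alone gives x3 = false.
(NOT x5) alone gives x5 = false.
(x6) alone gives x6 = true.
Every clause now holds.

x1 ↦ false, x2 ↦ true, x3 ↦ false, x4 ↦ false, x5 ↦ false, x6 ↦ true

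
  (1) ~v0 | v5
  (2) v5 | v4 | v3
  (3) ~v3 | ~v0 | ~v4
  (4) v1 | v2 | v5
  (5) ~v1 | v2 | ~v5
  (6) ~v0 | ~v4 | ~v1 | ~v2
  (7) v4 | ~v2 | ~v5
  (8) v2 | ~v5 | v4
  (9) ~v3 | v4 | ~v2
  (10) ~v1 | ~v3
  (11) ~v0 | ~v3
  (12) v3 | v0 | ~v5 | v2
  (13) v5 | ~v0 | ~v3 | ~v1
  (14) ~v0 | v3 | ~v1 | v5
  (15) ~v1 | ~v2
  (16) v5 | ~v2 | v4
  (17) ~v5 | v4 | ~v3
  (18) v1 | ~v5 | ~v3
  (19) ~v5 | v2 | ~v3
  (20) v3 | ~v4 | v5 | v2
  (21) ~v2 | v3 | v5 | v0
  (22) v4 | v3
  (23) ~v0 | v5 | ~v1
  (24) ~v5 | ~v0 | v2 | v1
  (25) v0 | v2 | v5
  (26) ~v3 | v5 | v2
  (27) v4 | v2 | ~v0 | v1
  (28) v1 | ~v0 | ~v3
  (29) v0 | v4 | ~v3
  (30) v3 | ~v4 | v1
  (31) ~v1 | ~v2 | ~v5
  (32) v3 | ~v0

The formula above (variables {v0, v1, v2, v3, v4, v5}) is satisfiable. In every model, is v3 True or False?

True

Suppose v3 = 0.
Unit clause (v4) forces v4 = 1.
Unit clause (v1) forces v1 = 1.
Unit clause (~v2) forces v2 = 0.
Unit clause (~v5) forces v5 = 0.
But (v5) is also a unit clause — contradiction.
So every satisfying assignment has v3 = True.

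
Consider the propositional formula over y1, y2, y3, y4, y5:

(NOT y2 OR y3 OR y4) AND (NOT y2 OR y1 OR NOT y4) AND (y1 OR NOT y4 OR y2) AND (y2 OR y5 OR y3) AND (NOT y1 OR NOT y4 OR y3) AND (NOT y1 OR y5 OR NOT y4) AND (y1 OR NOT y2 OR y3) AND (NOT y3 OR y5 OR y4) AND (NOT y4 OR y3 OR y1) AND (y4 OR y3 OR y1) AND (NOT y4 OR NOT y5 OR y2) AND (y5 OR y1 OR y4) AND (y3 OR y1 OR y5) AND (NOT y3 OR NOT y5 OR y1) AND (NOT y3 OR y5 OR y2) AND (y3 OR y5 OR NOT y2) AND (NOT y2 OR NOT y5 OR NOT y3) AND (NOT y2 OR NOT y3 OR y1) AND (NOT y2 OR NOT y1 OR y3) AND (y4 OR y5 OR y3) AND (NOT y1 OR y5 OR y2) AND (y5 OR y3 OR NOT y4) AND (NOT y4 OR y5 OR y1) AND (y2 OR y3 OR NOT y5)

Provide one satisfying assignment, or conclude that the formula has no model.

Try y2 = false.
Try y1 = true.
From the singleton clause (y5), y5 = true.
From the singleton clause (NOT y4), y4 = false.
From the singleton clause (y3), y3 = true.
This assignment satisfies each clause.

y1 ↦ true, y2 ↦ false, y3 ↦ true, y4 ↦ false, y5 ↦ true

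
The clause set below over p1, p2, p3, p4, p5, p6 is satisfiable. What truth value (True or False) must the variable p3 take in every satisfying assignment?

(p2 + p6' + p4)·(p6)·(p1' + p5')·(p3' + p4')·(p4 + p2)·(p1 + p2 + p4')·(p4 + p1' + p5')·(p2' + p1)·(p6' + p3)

Suppose p3 = 0.
(p6) alone gives p6 = 1.
Now (p6') is unsatisfied and unit — conflict.
So every satisfying assignment has p3 = True.

True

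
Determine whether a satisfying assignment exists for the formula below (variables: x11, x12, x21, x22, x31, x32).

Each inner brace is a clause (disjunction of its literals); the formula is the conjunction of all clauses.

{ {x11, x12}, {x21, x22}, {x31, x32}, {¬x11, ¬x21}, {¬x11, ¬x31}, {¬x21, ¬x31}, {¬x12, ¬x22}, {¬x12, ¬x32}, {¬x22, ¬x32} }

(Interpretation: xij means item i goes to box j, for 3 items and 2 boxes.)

No

Case x11 = True:
The clause (¬x21) is unit, so x21 = False.
The clause (x22) is unit, so x22 = True.
The clause (¬x31) is unit, so x31 = False.
The clause (x32) is unit, so x32 = True.
That conflicts with the unit clause (¬x32).
That branch fails; take x11 = False instead.
The clause (x12) is unit, so x12 = True.
The clause (¬x22) is unit, so x22 = False.
The clause (x21) is unit, so x21 = True.
The clause (¬x31) is unit, so x31 = False.
The clause (x32) is unit, so x32 = True.
That conflicts with the unit clause (¬x32).
Either choice for x11 ends in contradiction.
No assignment satisfies every clause.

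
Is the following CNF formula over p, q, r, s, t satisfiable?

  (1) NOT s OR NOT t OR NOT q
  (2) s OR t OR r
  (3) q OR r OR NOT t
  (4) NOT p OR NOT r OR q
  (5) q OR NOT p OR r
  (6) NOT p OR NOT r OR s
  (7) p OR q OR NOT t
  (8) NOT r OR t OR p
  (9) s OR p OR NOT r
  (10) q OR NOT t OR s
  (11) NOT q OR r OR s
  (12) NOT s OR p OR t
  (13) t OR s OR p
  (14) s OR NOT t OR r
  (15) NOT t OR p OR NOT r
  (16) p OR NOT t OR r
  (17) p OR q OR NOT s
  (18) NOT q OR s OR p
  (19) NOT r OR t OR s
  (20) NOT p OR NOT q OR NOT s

No

Try s = false.
Try t = true.
The clause (q) is unit, so q = true.
The clause (r) is unit, so r = true.
The clause (NOT p) is unit, so p = false.
That conflicts with the unit clause (p).
So t must be the other value — set t = false.
The clause (r) is unit, so r = true.
That conflicts with the unit clause (NOT r).
Either choice for t ends in contradiction.
So s must be the other value — set s = true.
Try t = false.
The clause (p) is unit, so p = true.
The clause (NOT q) is unit, so q = false.
The clause (NOT r) is unit, so r = false.
That conflicts with the unit clause (r).
So t must be the other value — set t = true.
The clause (NOT q) is unit, so q = false.
The clause (r) is unit, so r = true.
The clause (NOT p) is unit, so p = false.
That conflicts with the unit clause (p).
Either choice for t ends in contradiction.
Either choice for s ends in contradiction.
No assignment satisfies every clause.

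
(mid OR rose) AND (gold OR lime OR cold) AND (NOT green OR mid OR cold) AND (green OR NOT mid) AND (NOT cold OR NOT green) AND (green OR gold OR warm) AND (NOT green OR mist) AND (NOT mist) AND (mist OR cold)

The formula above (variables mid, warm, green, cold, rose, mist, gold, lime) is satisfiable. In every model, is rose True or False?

Suppose rose = false.
Unit clause (mid) forces mid = true.
Unit clause (green) forces green = true.
Unit clause (NOT cold) forces cold = false.
Unit clause (mist) forces mist = true.
But (NOT mist) is also a unit clause — contradiction.
So every satisfying assignment has rose = True.

True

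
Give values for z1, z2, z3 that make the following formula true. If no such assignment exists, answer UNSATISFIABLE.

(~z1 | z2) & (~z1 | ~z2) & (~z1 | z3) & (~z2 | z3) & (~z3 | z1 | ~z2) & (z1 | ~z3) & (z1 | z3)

Branch on z1: set z1 = 0.
The clause (~z3) is unit, so z3 = 0.
Now (z3) is unsatisfied and unit — conflict.
Undo z1 and try z1 = 1.
The clause (z2) is unit, so z2 = 1.
Now (~z2) is unsatisfied and unit — conflict.
Both values of z1 lead to a conflict.

UNSATISFIABLE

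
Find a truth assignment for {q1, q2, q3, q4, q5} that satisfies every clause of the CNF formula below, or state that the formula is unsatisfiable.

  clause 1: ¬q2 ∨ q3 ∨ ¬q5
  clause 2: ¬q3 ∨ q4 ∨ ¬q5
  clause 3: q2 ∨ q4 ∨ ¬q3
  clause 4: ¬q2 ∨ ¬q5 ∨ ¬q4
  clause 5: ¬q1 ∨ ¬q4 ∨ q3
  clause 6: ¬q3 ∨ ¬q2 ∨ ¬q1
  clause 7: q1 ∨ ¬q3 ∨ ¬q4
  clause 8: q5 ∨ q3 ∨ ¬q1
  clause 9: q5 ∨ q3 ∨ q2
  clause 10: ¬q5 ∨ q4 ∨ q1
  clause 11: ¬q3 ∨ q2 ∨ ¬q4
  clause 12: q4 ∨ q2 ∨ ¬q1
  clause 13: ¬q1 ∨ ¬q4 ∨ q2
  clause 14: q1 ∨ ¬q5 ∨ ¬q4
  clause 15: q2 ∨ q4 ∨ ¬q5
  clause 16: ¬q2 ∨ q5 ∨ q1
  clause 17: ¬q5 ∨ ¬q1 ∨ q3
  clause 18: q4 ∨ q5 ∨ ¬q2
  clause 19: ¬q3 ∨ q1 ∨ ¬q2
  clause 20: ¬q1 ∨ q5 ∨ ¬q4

Case q2 = False:
Case q4 = True:
The clause (¬q3) is unit, so q3 = False.
The clause (¬q1) is unit, so q1 = False.
The clause (q5) is unit, so q5 = True.
Now (¬q5) is unsatisfied and unit — conflict.
So q4 must be the other value — set q4 = False.
The clause (¬q3) is unit, so q3 = False.
The clause (q5) is unit, so q5 = True.
Now (¬q5) is unsatisfied and unit — conflict.
Neither q4 = True nor q4 = False works.
So q2 must be the other value — set q2 = True.
Case q3 = True:
The clause (¬q1) is unit, so q1 = False.
Now (q1) is unsatisfied and unit — conflict.
So q3 must be the other value — set q3 = False.
The clause (¬q5) is unit, so q5 = False.
The clause (¬q1) is unit, so q1 = False.
Now (q1) is unsatisfied and unit — conflict.
Neither q3 = True nor q3 = False works.
Neither q2 = True nor q2 = False works.

UNSATISFIABLE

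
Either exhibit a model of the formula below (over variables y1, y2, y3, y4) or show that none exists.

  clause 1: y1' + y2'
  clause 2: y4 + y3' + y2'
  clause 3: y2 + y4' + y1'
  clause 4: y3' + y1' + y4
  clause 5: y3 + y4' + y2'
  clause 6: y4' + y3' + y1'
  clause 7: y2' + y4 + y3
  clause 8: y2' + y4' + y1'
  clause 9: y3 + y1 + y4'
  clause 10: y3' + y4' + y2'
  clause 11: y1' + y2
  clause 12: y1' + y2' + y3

y1=0, y2=0, y3=1, y4=1

Case y1 = 0:
Case y3 = 1:
Case y4 = 1:
(y2') alone gives y2 = 0.
All clauses are satisfied.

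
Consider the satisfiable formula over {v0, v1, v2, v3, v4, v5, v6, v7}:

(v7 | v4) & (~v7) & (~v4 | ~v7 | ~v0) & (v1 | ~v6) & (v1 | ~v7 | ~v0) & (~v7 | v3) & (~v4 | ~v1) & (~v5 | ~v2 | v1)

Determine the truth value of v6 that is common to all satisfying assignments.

False

Suppose v6 = 1.
Unit clause (~v7) forces v7 = 0.
Unit clause (v4) forces v4 = 1.
Unit clause (v1) forces v1 = 1.
That conflicts with the unit clause (~v1).
So every satisfying assignment has v6 = False.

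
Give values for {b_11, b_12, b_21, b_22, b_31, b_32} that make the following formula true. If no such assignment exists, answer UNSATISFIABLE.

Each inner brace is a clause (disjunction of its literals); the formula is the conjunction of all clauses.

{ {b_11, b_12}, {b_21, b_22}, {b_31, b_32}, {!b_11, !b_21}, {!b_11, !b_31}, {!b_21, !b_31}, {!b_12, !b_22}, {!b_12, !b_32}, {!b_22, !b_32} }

Try b_11 = true.
(!b_21) alone gives b_21 = false.
(b_22) alone gives b_22 = true.
(!b_31) alone gives b_31 = false.
(b_32) alone gives b_32 = true.
That conflicts with the unit clause (!b_32).
Backtrack on b_11: now try b_11 = false.
(b_12) alone gives b_12 = true.
(!b_22) alone gives b_22 = false.
(b_21) alone gives b_21 = true.
(!b_31) alone gives b_31 = false.
(b_32) alone gives b_32 = true.
That conflicts with the unit clause (!b_32).
Both values of b_11 lead to a conflict.

UNSATISFIABLE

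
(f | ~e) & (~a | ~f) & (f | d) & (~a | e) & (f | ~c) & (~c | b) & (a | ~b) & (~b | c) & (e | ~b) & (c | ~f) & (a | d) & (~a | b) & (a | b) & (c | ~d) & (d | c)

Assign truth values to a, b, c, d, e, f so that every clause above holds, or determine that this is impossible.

Try f = 1.
The clause (~a) is unit, so a = 0.
The clause (~b) is unit, so b = 0.
But (b) is also a unit clause — contradiction.
Undo f and try f = 0.
The clause (~e) is unit, so e = 0.
The clause (d) is unit, so d = 1.
The clause (~a) is unit, so a = 0.
The clause (~c) is unit, so c = 0.
But (c) is also a unit clause — contradiction.
Both values of f lead to a conflict.

UNSATISFIABLE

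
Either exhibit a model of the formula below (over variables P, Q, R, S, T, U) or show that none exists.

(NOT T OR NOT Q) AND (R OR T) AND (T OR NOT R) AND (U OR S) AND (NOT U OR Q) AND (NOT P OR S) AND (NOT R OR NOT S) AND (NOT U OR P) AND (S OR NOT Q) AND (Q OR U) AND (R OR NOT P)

Try T = false.
Unit clause (R) forces R = true.
Now (NOT R) is unsatisfied and unit — conflict.
So T must be the other value — set T = true.
Unit clause (NOT Q) forces Q = false.
Unit clause (NOT U) forces U = false.
Now (U) is unsatisfied and unit — conflict.
Either choice for T ends in contradiction.

UNSATISFIABLE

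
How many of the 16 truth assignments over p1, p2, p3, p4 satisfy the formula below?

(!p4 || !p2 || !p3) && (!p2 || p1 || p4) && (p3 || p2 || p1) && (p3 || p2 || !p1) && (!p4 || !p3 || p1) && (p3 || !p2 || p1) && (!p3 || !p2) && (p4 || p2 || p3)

There are 2^4 = 16 truth assignments over (p1, p2, p3, p4).
Split on p1. With p1 = true, the clauses containing p1 are satisfied and !p1 drops from the rest; 4 of the 2^3 = 8 assignments to the other variables satisfy what remains.
With p1 = false, by the same count on the reduced clause set, 1 assignment works.
(One model: p1=F, p2=F, p3=T, p4=F.)
Total: 4 + 1 = 5.

5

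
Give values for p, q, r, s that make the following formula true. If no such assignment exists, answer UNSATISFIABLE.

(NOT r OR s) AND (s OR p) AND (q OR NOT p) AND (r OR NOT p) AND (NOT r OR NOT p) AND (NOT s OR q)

p=false; q=true; r=false; s=true

Suppose r = false.
(NOT p) alone gives p = false.
(s) alone gives s = true.
(q) alone gives q = true.
Every clause now holds.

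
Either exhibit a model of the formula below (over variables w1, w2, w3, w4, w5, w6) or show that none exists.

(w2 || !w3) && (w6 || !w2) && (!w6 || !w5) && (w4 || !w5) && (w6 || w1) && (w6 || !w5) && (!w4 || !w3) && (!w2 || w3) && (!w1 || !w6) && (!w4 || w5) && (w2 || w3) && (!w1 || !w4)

w1=false, w2=true, w3=true, w4=false, w5=false, w6=true

Suppose w2 = true.
Unit clause (w6) forces w6 = true.
Unit clause (!w5) forces w5 = false.
Unit clause (w3) forces w3 = true.
Unit clause (!w4) forces w4 = false.
Unit clause (!w1) forces w1 = false.
This assignment satisfies each clause.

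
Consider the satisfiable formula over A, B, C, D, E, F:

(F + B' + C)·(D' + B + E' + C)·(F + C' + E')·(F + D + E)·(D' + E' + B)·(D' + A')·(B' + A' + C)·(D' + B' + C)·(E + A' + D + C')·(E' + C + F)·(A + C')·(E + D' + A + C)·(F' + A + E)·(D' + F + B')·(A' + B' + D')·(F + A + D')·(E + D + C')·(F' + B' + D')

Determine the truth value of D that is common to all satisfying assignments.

False

Suppose D = 1.
The clause (A') is unit, so A = 0.
The clause (C') is unit, so C = 0.
The clause (B') is unit, so B = 0.
The clause (E') is unit, so E = 0.
That conflicts with the unit clause (E).
So every satisfying assignment has D = False.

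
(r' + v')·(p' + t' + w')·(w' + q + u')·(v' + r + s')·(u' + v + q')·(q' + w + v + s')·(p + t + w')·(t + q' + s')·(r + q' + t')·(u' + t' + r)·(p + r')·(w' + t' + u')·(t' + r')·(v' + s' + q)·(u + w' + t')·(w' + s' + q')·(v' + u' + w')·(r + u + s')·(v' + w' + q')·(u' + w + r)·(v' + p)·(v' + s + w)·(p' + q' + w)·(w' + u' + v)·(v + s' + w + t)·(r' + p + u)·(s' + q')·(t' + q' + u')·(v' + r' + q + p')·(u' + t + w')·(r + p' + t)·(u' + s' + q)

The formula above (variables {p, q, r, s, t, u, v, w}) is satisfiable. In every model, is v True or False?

Suppose v = 1.
Unit clause (r') forces r = 0.
Unit clause (s') forces s = 0.
Unit clause (p) forces p = 1.
Unit clause (w) forces w = 1.
Unit clause (t') forces t = 0.
That conflicts with the unit clause (t).
So every satisfying assignment has v = False.

False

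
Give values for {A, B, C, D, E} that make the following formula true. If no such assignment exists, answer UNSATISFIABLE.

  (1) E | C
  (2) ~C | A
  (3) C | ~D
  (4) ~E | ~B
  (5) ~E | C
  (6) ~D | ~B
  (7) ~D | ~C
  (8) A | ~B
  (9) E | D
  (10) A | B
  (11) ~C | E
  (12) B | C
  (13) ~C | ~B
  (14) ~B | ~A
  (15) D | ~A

UNSATISFIABLE

Branch on E: set E = 1.
From the singleton clause (~B), B = 0.
From the singleton clause (C), C = 1.
From the singleton clause (A), A = 1.
From the singleton clause (~D), D = 0.
That conflicts with the unit clause (D).
So E must be the other value — set E = 0.
From the singleton clause (C), C = 1.
That conflicts with the unit clause (~C).
Neither E = 1 nor E = 0 works.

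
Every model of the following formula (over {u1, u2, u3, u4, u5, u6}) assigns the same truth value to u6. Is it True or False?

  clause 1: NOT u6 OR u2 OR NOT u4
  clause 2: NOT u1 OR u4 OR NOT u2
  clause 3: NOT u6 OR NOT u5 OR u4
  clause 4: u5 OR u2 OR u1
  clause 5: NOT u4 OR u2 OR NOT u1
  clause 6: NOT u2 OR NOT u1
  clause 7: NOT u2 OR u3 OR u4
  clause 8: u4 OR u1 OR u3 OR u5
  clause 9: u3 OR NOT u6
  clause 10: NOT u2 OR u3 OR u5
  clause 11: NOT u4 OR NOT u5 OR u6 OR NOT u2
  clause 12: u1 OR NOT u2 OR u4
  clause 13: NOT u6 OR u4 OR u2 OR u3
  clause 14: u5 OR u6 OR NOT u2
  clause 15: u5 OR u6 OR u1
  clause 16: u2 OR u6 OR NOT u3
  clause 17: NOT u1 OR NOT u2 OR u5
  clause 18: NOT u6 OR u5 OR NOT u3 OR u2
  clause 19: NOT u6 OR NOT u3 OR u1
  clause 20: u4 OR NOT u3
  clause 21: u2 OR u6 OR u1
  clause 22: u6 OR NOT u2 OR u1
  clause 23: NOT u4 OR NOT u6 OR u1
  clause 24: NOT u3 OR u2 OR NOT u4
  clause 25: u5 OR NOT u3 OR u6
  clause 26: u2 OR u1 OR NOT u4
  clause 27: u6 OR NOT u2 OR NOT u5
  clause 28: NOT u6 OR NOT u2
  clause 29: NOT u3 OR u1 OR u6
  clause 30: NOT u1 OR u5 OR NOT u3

False

Suppose u6 = true.
From the singleton clause (u3), u3 = true.
From the singleton clause (u1), u1 = true.
From the singleton clause (NOT u2), u2 = false.
From the singleton clause (NOT u4), u4 = false.
But (u4) is also a unit clause — contradiction.
So every satisfying assignment has u6 = False.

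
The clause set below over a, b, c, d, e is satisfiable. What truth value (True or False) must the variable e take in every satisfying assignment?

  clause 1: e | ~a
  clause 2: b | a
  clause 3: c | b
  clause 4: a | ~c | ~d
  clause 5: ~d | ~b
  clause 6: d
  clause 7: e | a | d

True

Suppose e = 0.
From the singleton clause (~a), a = 0.
From the singleton clause (b), b = 1.
From the singleton clause (~d), d = 0.
That conflicts with the unit clause (d).
So every satisfying assignment has e = True.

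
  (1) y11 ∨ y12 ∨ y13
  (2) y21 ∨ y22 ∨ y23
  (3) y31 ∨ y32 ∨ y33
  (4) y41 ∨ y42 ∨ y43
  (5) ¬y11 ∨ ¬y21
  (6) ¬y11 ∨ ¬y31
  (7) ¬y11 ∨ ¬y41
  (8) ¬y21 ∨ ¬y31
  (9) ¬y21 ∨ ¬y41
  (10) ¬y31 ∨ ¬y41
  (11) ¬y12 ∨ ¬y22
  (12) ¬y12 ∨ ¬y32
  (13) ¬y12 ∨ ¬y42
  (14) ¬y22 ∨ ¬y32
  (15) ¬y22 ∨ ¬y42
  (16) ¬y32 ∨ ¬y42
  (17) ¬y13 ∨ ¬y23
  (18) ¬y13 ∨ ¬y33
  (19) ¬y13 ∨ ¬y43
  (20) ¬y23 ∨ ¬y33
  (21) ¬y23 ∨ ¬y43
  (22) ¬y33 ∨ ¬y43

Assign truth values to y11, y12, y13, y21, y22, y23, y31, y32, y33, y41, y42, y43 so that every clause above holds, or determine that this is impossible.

Try y11 = False.
Try y12 = True.
From the singleton clause (¬y22), y22 = False.
From the singleton clause (¬y32), y32 = False.
From the singleton clause (¬y42), y42 = False.
Try y21 = True.
From the singleton clause (¬y31), y31 = False.
From the singleton clause (y33), y33 = True.
From the singleton clause (¬y41), y41 = False.
From the singleton clause (y43), y43 = True.
But (¬y43) is also a unit clause — contradiction.
Backtrack on y21: now try y21 = False.
From the singleton clause (y23), y23 = True.
From the singleton clause (¬y13), y13 = False.
From the singleton clause (¬y33), y33 = False.
From the singleton clause (y31), y31 = True.
From the singleton clause (¬y41), y41 = False.
From the singleton clause (y43), y43 = True.
But (¬y43) is also a unit clause — contradiction.
Both values of y21 lead to a conflict.
Backtrack on y12: now try y12 = False.
From the singleton clause (y13), y13 = True.
From the singleton clause (¬y23), y23 = False.
From the singleton clause (¬y33), y33 = False.
From the singleton clause (¬y43), y43 = False.
Try y21 = True.
From the singleton clause (¬y31), y31 = False.
From the singleton clause (y32), y32 = True.
From the singleton clause (¬y41), y41 = False.
From the singleton clause (y42), y42 = True.
But (¬y42) is also a unit clause — contradiction.
Backtrack on y21: now try y21 = False.
From the singleton clause (y22), y22 = True.
From the singleton clause (¬y32), y32 = False.
From the singleton clause (y31), y31 = True.
From the singleton clause (¬y41), y41 = False.
From the singleton clause (y42), y42 = True.
But (¬y42) is also a unit clause — contradiction.
Both values of y21 lead to a conflict.
Both values of y12 lead to a conflict.
Backtrack on y11: now try y11 = True.
From the singleton clause (¬y21), y21 = False.
From the singleton clause (¬y31), y31 = False.
From the singleton clause (¬y41), y41 = False.
Try y22 = True.
From the singleton clause (¬y12), y12 = False.
From the singleton clause (¬y32), y32 = False.
From the singleton clause (y33), y33 = True.
From the singleton clause (¬y42), y42 = False.
From the singleton clause (y43), y43 = True.
But (¬y43) is also a unit clause — contradiction.
Backtrack on y22: now try y22 = False.
From the singleton clause (y23), y23 = True.
From the singleton clause (¬y13), y13 = False.
From the singleton clause (¬y33), y33 = False.
From the singleton clause (y32), y32 = True.
From the singleton clause (¬y12), y12 = False.
From the singleton clause (¬y42), y42 = False.
From the singleton clause (y43), y43 = True.
But (¬y43) is also a unit clause — contradiction.
Both values of y22 lead to a conflict.
Both values of y11 lead to a conflict.

UNSATISFIABLE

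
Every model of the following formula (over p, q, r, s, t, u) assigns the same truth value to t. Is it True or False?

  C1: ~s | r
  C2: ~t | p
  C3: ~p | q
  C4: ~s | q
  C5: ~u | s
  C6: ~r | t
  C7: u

Suppose t = 0.
(~r) alone gives r = 0.
(~s) alone gives s = 0.
(~u) alone gives u = 0.
But (u) is also a unit clause — contradiction.
So every satisfying assignment has t = True.

True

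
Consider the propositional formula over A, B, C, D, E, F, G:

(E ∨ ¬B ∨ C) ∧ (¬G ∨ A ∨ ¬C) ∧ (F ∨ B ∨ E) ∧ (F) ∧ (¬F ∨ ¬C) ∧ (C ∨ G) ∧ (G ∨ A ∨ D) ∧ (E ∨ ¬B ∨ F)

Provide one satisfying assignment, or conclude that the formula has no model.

(F) alone gives F = True.
(¬C) alone gives C = False.
(G) alone gives G = True.
Try E = True.
No clause remains; A, B, D are free.

A ↦ False,  B ↦ True,  C ↦ False,  D ↦ True,  E ↦ True,  F ↦ True,  G ↦ True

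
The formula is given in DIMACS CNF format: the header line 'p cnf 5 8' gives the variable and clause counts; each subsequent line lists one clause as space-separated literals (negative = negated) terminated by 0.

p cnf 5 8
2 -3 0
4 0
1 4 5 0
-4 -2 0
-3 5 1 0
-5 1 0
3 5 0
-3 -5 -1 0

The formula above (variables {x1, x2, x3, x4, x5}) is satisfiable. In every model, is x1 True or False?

Suppose x1 = False.
Unit clause (x4) forces x4 = True.
Unit clause (¬x2) forces x2 = False.
Unit clause (¬x3) forces x3 = False.
Unit clause (¬x5) forces x5 = False.
Now (x5) is unsatisfied and unit — conflict.
So every satisfying assignment has x1 = True.

True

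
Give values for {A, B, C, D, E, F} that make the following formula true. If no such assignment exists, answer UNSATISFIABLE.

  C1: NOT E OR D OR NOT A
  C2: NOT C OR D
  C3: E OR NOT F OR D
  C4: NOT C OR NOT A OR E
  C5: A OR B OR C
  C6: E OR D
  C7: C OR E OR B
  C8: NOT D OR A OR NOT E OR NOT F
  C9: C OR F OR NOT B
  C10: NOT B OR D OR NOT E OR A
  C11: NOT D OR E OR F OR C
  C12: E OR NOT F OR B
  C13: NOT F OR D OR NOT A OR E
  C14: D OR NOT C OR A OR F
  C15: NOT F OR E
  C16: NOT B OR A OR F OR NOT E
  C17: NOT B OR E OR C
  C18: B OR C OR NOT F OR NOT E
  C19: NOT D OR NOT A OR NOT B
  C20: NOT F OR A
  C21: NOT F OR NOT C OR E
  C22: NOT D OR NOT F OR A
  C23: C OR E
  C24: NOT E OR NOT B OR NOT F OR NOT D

A=true; B=false; C=false; D=true; E=true; F=false

Suppose C = false.
(E) alone gives E = true.
Suppose D = true.
Suppose A = true.
(NOT B) alone gives B = false.
(NOT F) alone gives F = false.
All clauses are satisfied.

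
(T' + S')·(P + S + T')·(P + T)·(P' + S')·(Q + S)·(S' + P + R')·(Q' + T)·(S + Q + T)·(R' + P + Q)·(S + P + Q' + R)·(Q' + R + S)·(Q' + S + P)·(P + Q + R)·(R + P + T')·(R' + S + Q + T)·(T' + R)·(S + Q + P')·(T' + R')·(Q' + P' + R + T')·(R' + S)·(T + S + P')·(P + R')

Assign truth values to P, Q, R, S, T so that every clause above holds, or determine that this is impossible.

UNSATISFIABLE

Try T = 0.
(P) alone gives P = 1.
(S') alone gives S = 0.
But (S) is also a unit clause — contradiction.
So T must be the other value — set T = 1.
(S') alone gives S = 0.
(P) alone gives P = 1.
(Q) alone gives Q = 1.
(R) alone gives R = 1.
But (R') is also a unit clause — contradiction.
Either choice for T ends in contradiction.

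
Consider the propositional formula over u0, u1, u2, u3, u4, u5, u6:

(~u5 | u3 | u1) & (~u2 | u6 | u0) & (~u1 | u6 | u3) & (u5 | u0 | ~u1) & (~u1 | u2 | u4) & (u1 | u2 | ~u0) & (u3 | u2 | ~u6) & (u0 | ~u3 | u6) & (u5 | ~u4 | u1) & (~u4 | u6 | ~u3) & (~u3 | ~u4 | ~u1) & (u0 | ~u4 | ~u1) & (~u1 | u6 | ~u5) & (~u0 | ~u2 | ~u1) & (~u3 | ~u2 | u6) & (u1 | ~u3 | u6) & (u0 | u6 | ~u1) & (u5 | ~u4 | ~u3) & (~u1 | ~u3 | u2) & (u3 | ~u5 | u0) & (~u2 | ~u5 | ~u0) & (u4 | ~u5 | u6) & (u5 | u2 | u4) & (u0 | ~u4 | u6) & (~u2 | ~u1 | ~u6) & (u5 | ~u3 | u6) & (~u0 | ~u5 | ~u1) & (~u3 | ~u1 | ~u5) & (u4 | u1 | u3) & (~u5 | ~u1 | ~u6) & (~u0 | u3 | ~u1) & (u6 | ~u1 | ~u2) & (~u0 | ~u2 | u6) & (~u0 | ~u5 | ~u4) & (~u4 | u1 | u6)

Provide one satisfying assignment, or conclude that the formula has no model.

Case u5 = 1:
Case u3 = 1:
From the singleton clause (~u1), u1 = 0.
From the singleton clause (u6), u6 = 1.
Case u2 = 0:
From the singleton clause (~u0), u0 = 0.
No clause remains; u4 is free.

u0: 0; u1: 0; u2: 0; u3: 1; u4: 1; u5: 1; u6: 1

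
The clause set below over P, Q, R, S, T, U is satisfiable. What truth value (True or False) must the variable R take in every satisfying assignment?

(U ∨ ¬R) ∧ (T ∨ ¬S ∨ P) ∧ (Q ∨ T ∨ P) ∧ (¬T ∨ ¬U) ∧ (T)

Suppose R = True.
The clause (U) is unit, so U = True.
The clause (¬T) is unit, so T = False.
That conflicts with the unit clause (T).
So every satisfying assignment has R = False.

False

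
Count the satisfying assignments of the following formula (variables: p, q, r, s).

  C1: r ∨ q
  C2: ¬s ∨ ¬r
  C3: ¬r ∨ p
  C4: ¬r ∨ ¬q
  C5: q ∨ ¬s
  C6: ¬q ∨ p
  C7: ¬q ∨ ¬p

1

There are 2^4 = 16 truth assignments over (p, q, r, s).
Check each against the 7 clauses (columns in the order p, q, r, s):
  F F F F  ✗ fails (r ∨ q)
  F F F T  ✗ fails (r ∨ q)
  F F T F  ✗ fails (¬r ∨ p)
  F F T T  ✗ fails (¬s ∨ ¬r)
  F T F F  ✗ fails (¬q ∨ p)
  F T F T  ✗ fails (¬q ∨ p)
  F T T F  ✗ fails (¬r ∨ p)
  F T T T  ✗ fails (¬s ∨ ¬r)
  T F F F  ✗ fails (r ∨ q)
  T F F T  ✗ fails (r ∨ q)
  T F T F  ✓ satisfies all
  T F T T  ✗ fails (¬s ∨ ¬r)
  T T F F  ✗ fails (¬q ∨ ¬p)
  T T F T  ✗ fails (¬q ∨ ¬p)
  T T T F  ✗ fails (¬r ∨ ¬q)
  T T T T  ✗ fails (¬s ∨ ¬r)
1 of the 16 rows is a model.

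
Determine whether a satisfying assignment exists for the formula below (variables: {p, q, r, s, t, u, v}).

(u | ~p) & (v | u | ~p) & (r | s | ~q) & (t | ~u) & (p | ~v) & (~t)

Yes, satisfiable

The clause (~t) is unit, so t = 0.
The clause (~u) is unit, so u = 0.
The clause (~p) is unit, so p = 0.
The clause (~v) is unit, so v = 0.
Case r = 1:
Every clause is now satisfied; q, s are unconstrained.
A satisfying assignment: p ↦ 0,  q ↦ 1,  r ↦ 1,  s ↦ 1,  t ↦ 0,  u ↦ 0,  v ↦ 0.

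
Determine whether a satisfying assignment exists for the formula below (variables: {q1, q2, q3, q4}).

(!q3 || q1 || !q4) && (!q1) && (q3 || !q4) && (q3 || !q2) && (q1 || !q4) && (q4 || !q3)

Satisfiable

Unit clause (!q1) forces q1 = false.
Unit clause (!q4) forces q4 = false.
Unit clause (!q3) forces q3 = false.
Unit clause (!q2) forces q2 = false.
This assignment satisfies each clause.
A satisfying assignment: q1: false, q2: false, q3: false, q4: false.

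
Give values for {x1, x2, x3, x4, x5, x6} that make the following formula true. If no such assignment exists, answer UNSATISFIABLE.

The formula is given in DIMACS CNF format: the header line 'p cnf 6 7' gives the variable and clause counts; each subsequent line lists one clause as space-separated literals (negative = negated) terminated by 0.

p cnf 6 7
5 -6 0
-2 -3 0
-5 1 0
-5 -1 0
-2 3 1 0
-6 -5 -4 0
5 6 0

Case x5 = True:
(x1) alone gives x1 = True.
Now (¬x1) is unsatisfied and unit — conflict.
Backtrack on x5: now try x5 = False.
(¬x6) alone gives x6 = False.
Now (x6) is unsatisfied and unit — conflict.
Neither x5 = True nor x5 = False works.

UNSATISFIABLE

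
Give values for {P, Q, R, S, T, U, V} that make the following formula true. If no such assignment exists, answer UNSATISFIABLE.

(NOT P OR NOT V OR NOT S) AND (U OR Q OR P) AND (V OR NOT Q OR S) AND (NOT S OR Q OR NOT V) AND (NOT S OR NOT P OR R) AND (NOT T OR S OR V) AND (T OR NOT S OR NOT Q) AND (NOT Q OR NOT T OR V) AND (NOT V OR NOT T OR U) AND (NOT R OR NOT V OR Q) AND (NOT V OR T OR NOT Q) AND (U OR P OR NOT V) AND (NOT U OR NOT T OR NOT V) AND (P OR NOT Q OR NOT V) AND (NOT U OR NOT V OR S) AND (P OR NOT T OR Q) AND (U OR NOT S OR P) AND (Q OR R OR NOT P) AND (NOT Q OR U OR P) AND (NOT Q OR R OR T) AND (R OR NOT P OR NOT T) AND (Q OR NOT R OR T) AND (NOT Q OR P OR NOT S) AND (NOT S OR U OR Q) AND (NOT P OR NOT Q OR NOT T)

Case P = true:
Case V = false:
Case Q = false:
From the singleton clause (R), R = true.
From the singleton clause (T), T = true.
From the singleton clause (S), S = true.
From the singleton clause (U), U = true.
This assignment satisfies each clause.

P: true, Q: false, R: true, S: true, T: true, U: true, V: false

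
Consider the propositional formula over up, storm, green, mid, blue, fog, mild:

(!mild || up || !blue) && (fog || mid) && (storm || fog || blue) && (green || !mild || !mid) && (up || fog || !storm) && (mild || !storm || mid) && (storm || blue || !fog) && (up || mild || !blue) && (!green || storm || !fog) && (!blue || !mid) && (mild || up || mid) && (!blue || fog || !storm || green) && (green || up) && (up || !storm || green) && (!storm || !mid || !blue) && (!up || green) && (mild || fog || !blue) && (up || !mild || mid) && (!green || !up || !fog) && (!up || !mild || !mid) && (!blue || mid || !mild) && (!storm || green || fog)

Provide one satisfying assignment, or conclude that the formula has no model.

up=false, storm=true, green=true, mid=true, blue=false, fog=true, mild=false

Case fog = true:
Case storm = true:
Case mild = false:
(mid) alone gives mid = true.
(!blue) alone gives blue = false.
Case green = true:
(!up) alone gives up = false.
Every clause now holds.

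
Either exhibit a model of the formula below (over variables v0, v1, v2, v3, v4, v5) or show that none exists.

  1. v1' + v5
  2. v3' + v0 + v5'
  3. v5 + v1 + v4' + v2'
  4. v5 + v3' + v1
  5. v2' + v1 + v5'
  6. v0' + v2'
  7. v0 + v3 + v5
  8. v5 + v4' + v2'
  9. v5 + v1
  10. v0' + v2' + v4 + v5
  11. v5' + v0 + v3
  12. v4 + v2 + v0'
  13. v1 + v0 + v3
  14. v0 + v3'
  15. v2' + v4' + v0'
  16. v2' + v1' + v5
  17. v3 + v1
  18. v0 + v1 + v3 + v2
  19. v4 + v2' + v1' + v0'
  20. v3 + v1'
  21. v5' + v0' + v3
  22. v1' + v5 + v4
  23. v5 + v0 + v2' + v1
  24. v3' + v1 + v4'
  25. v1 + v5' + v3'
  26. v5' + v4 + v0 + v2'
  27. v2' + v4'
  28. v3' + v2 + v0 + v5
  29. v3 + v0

v0=1; v1=1; v2=0; v3=1; v4=1; v5=1

Case v1 = 1:
(v5) alone gives v5 = 1.
(v3) alone gives v3 = 1.
(v0) alone gives v0 = 1.
(v2') alone gives v2 = 0.
(v4) alone gives v4 = 1.
Every clause now holds.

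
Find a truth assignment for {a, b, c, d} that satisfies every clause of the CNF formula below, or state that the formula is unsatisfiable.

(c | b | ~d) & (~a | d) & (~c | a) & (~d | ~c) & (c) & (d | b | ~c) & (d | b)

UNSATISFIABLE

(c) alone gives c = 1.
(a) alone gives a = 1.
(d) alone gives d = 1.
But (~d) is also a unit clause — contradiction.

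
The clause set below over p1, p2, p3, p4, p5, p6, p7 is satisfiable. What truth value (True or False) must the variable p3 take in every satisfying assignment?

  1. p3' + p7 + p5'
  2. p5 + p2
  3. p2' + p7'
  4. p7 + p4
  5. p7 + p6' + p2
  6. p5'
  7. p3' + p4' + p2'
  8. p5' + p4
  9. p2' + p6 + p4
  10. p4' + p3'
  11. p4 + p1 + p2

False

Suppose p3 = 1.
From the singleton clause (p5'), p5 = 0.
From the singleton clause (p2), p2 = 1.
From the singleton clause (p7'), p7 = 0.
From the singleton clause (p4), p4 = 1.
That conflicts with the unit clause (p4').
So every satisfying assignment has p3 = False.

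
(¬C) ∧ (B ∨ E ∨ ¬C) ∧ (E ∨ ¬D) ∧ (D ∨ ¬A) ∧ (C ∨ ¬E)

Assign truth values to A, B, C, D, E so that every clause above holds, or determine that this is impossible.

A: False,  B: False,  C: False,  D: False,  E: False

(¬C) alone gives C = False.
(¬E) alone gives E = False.
(¬D) alone gives D = False.
(¬A) alone gives A = False.
All clauses hold; B can take either value.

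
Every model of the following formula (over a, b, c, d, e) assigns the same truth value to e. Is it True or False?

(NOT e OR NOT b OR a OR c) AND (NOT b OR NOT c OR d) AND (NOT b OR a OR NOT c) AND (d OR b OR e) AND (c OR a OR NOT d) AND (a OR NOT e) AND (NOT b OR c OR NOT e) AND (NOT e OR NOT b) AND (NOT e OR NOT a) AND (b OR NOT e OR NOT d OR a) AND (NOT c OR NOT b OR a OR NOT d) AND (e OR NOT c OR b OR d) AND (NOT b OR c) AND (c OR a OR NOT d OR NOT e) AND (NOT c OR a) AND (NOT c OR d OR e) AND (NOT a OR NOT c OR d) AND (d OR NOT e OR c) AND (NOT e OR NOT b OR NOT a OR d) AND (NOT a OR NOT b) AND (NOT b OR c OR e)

Suppose e = true.
(a) alone gives a = true.
That conflicts with the unit clause (NOT a).
So every satisfying assignment has e = False.

False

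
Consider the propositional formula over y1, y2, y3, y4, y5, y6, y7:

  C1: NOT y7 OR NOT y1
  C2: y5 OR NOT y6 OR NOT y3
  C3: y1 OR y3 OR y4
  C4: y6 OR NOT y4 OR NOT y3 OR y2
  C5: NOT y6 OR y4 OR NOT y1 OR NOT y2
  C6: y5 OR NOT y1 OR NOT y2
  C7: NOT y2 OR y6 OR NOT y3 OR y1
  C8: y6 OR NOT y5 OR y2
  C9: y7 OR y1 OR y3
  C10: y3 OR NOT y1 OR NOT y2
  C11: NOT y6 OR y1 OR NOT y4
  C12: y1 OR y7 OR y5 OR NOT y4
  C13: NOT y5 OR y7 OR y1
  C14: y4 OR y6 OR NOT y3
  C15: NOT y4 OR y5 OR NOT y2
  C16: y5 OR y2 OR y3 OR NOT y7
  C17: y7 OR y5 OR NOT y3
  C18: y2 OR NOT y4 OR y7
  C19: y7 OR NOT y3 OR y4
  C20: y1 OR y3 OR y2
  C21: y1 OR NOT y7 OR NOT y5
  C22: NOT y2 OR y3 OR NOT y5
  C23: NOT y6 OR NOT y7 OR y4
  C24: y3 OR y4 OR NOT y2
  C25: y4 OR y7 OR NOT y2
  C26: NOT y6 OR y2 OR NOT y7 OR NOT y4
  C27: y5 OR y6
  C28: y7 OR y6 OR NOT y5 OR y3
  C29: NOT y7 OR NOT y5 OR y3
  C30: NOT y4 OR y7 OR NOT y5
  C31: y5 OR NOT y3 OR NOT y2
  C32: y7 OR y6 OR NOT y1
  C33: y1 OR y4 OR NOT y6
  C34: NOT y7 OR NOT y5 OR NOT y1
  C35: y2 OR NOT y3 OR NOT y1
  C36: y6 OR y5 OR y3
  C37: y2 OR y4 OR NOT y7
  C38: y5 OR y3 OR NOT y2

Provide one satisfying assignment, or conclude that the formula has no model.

y1: true; y2: false; y3: false; y4: false; y5: true; y6: true; y7: false

Case y7 = false:
Case y1 = true:
(y6) alone gives y6 = true.
Case y5 = true:
(NOT y4) alone gives y4 = false.
(NOT y2) alone gives y2 = false.
(NOT y3) alone gives y3 = false.
Every clause now holds.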